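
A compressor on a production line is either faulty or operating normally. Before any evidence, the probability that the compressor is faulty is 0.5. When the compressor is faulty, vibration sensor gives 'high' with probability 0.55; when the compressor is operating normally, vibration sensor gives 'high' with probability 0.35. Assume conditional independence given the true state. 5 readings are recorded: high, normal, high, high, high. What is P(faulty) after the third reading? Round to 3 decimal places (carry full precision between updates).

After 'high': P(faulty) = 0.55·0.5000 / (0.55·0.5000 + 0.35·0.5000) ≈ 0.6111
After 'normal': P(faulty) = 0.45·0.6111 / (0.45·0.6111 + 0.65·0.3889) ≈ 0.5211
After 'high': P(faulty) = 0.55·0.5211 / (0.55·0.5211 + 0.35·0.4789) ≈ 0.6309

0.631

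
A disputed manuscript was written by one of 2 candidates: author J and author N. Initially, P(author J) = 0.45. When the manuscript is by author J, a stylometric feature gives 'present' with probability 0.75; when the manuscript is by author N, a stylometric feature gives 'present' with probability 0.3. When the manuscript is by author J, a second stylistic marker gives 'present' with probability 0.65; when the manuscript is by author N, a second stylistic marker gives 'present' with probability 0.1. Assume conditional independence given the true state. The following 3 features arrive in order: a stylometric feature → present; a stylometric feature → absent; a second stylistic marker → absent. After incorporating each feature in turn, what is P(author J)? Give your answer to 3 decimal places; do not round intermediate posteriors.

0.221

Each posterior becomes the prior for the next update.
After a stylometric feature='present': P(author J) = 0.75·0.4500 / (0.75·0.4500 + 0.3·0.5500) ≈ 0.6716
After a stylometric feature='absent': P(author J) = 0.25·0.6716 / (0.25·0.6716 + 0.7·0.3284) ≈ 0.4221
After a second stylistic marker='absent': P(author J) = 0.35·0.4221 / (0.35·0.4221 + 0.9·0.5779) ≈ 0.2212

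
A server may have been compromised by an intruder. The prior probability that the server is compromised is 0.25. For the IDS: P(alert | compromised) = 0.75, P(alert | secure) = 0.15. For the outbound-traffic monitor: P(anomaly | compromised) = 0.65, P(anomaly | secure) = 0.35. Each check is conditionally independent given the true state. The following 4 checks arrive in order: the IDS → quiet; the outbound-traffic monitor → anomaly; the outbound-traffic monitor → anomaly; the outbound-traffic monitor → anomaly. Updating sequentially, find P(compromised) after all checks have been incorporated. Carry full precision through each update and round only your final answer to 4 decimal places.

0.3857

After the IDS='quiet': P(compromised) = 0.25·0.2500 / (0.25·0.2500 + 0.85·0.7500) ≈ 0.0893
After the outbound-traffic monitor='anomaly': P(compromised) = 0.65·0.0893 / (0.65·0.0893 + 0.35·0.9107) ≈ 0.1540
After the outbound-traffic monitor='anomaly': P(compromised) = 0.65·0.1540 / (0.65·0.1540 + 0.35·0.8460) ≈ 0.2527
After the outbound-traffic monitor='anomaly': P(compromised) = 0.65·0.2527 / (0.65·0.2527 + 0.35·0.7473) ≈ 0.3857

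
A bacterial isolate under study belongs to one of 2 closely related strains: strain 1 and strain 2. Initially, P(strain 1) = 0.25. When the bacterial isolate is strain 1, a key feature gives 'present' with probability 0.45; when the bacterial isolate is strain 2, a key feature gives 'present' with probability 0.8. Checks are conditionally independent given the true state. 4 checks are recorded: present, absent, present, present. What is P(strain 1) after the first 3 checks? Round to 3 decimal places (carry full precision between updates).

After 'present': P(strain 1) = 0.45·0.2500 / (0.45·0.2500 + 0.8·0.7500) ≈ 0.1579
After 'absent': P(strain 1) = 0.55·0.1579 / (0.55·0.1579 + 0.2·0.8421) ≈ 0.3402
After 'present': P(strain 1) = 0.45·0.3402 / (0.45·0.3402 + 0.8·0.6598) ≈ 0.2248

0.225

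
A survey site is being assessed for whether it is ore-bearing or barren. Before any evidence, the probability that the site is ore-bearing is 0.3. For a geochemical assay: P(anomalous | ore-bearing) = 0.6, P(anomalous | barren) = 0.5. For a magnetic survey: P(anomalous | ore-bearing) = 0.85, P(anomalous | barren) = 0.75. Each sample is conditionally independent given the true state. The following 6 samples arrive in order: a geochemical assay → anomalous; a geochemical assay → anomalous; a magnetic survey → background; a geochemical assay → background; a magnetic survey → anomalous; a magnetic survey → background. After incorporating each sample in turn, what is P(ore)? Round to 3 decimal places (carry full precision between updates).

0.168

After a geochemical assay='anomalous': P(ore) = 0.6·0.3000 / (0.6·0.3000 + 0.5·0.7000) ≈ 0.3396
After a geochemical assay='anomalous': P(ore) = 0.6·0.3396 / (0.6·0.3396 + 0.5·0.6604) ≈ 0.3816
After a magnetic survey='background': P(ore) = 0.15·0.3816 / (0.15·0.3816 + 0.25·0.6184) ≈ 0.2702
After a geochemical assay='background': P(ore) = 0.4·0.2702 / (0.4·0.2702 + 0.5·0.7298) ≈ 0.2285
After a magnetic survey='anomalous': P(ore) = 0.85·0.2285 / (0.85·0.2285 + 0.75·0.7715) ≈ 0.2513
After a magnetic survey='background': P(ore) = 0.15·0.2513 / (0.15·0.2513 + 0.25·0.7487) ≈ 0.1677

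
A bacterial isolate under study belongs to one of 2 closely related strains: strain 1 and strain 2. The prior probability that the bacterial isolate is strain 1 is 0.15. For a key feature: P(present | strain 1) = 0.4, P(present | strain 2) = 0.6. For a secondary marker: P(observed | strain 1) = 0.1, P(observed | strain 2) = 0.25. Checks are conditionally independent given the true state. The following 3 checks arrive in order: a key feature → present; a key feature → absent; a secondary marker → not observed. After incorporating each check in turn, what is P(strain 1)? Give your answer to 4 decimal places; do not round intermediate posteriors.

0.1748

After a key feature='present': P(strain 1) = 0.4·0.1500 / (0.4·0.1500 + 0.6·0.8500) ≈ 0.1053
After a key feature='absent': P(strain 1) = 0.6·0.1053 / (0.6·0.1053 + 0.4·0.8947) ≈ 0.1500
After a secondary marker='not observed': P(strain 1) = 0.9·0.1500 / (0.9·0.1500 + 0.75·0.8500) ≈ 0.1748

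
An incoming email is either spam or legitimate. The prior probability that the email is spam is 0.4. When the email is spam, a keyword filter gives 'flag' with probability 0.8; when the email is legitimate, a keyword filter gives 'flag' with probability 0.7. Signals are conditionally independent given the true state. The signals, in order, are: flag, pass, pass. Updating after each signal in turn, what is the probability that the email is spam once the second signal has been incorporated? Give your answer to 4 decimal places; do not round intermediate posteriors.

0.3368

Apply Bayes' rule sequentially, carrying P(spam) forward.
After 'flag': P(spam) = 0.8·0.4000 / (0.8·0.4000 + 0.7·0.6000) ≈ 0.4324
After 'pass': P(spam) = 0.2·0.4324 / (0.2·0.4324 + 0.3·0.5676) ≈ 0.3368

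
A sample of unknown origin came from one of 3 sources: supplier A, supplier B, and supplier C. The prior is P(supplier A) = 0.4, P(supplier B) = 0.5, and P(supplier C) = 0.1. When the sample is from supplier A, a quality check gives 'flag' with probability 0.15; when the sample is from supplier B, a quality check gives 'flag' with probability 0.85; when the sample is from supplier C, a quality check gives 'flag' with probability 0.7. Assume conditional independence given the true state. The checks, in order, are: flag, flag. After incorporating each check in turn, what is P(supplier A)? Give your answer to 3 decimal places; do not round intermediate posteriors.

After 'flag': normaliser = 0.15·0.4000 + 0.85·0.5000 + 0.7·0.1000; P(supplier A) ≈ 0.1081, P(supplier B) ≈ 0.7658, P(supplier C) ≈ 0.1261
After 'flag': normaliser = 0.15·0.1081 + 0.85·0.7658 + 0.7·0.1261; P(supplier A) ≈ 0.0215, P(supplier B) ≈ 0.8617, P(supplier C) ≈ 0.1169

0.021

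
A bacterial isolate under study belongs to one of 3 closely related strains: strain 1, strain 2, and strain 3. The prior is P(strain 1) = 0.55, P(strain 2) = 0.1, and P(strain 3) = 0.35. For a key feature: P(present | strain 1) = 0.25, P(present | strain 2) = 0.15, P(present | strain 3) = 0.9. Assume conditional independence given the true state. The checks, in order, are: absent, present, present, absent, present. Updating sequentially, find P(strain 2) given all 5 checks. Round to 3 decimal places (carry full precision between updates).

After 'absent': normaliser = 0.75·0.5500 + 0.85·0.1000 + 0.1·0.3500; P(strain 1) ≈ 0.7746, P(strain 2) ≈ 0.1596, P(strain 3) ≈ 0.0657
After 'present': normaliser = 0.25·0.7746 + 0.15·0.1596 + 0.9·0.0657; P(strain 1) ≈ 0.6997, P(strain 2) ≈ 0.0865, P(strain 3) ≈ 0.2137
After 'present': normaliser = 0.25·0.6997 + 0.15·0.0865 + 0.9·0.2137; P(strain 1) ≈ 0.4600, P(strain 2) ≈ 0.0341, P(strain 3) ≈ 0.5059
After 'absent': normaliser = 0.75·0.4600 + 0.85·0.0341 + 0.1·0.5059; P(strain 1) ≈ 0.8126, P(strain 2) ≈ 0.0683, P(strain 3) ≈ 0.1191
After 'present': normaliser = 0.25·0.8126 + 0.15·0.0683 + 0.9·0.1191; P(strain 1) ≈ 0.6336, P(strain 2) ≈ 0.0320, P(strain 3) ≈ 0.3344

0.032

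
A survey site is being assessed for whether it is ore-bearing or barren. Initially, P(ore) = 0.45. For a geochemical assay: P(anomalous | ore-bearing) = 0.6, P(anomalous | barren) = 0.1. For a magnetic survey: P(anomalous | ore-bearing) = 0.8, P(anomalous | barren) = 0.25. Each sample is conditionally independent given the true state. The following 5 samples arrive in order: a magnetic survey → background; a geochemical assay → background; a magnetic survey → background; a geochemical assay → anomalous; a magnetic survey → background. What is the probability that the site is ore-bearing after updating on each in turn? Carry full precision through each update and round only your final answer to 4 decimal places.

Each posterior becomes the prior for the next update.
After a magnetic survey='background': P(ore) = 0.2·0.4500 / (0.2·0.4500 + 0.75·0.5500) ≈ 0.1791
After a geochemical assay='background': P(ore) = 0.4·0.1791 / (0.4·0.1791 + 0.9·0.8209) ≈ 0.0884
After a magnetic survey='background': P(ore) = 0.2·0.0884 / (0.2·0.0884 + 0.75·0.9116) ≈ 0.0252
After a geochemical assay='anomalous': P(ore) = 0.6·0.0252 / (0.6·0.0252 + 0.1·0.9748) ≈ 0.1343
After a magnetic survey='background': P(ore) = 0.2·0.1343 / (0.2·0.1343 + 0.75·0.8657) ≈ 0.0397

0.0397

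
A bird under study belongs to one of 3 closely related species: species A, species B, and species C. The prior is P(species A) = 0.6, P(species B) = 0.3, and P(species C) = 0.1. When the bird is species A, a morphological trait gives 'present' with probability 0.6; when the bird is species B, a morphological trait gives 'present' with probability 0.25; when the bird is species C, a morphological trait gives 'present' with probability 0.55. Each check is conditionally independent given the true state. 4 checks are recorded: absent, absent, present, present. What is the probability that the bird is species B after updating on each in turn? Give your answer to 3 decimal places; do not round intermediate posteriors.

0.206

After 'absent': normaliser = 0.4·0.6000 + 0.75·0.3000 + 0.45·0.1000; P(species A) ≈ 0.4706, P(species B) ≈ 0.4412, P(species C) ≈ 0.0882
After 'absent': normaliser = 0.4·0.4706 + 0.75·0.4412 + 0.45·0.0882; P(species A) ≈ 0.3368, P(species B) ≈ 0.5921, P(species C) ≈ 0.0711
After 'present': normaliser = 0.6·0.3368 + 0.25·0.5921 + 0.55·0.0711; P(species A) ≈ 0.5193, P(species B) ≈ 0.3803, P(species C) ≈ 0.1004
After 'present': normaliser = 0.6·0.5193 + 0.25·0.3803 + 0.55·0.1004; P(species A) ≈ 0.6746, P(species B) ≈ 0.2059, P(species C) ≈ 0.1196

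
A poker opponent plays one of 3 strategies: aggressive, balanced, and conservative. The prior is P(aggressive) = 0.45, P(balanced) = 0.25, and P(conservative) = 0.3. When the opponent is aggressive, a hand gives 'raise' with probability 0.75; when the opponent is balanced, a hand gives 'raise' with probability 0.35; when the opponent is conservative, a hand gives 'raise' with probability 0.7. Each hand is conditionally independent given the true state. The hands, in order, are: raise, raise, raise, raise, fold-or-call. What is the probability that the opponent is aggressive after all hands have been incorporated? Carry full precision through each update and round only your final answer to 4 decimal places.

0.5968

After 'raise': normaliser = 0.75·0.4500 + 0.35·0.2500 + 0.7·0.3000; P(aggressive) ≈ 0.5315, P(balanced) ≈ 0.1378, P(conservative) ≈ 0.3307
After 'raise': normaliser = 0.75·0.5315 + 0.35·0.1378 + 0.7·0.3307; P(aggressive) ≈ 0.5876, P(balanced) ≈ 0.0711, P(conservative) ≈ 0.3413
After 'raise': normaliser = 0.75·0.5876 + 0.35·0.0711 + 0.7·0.3413; P(aggressive) ≈ 0.6256, P(balanced) ≈ 0.0353, P(conservative) ≈ 0.3391
After 'raise': normaliser = 0.75·0.6256 + 0.35·0.0353 + 0.7·0.3391; P(aggressive) ≈ 0.6526, P(balanced) ≈ 0.0172, P(conservative) ≈ 0.3302
After 'fold-or-call': normaliser = 0.25·0.6526 + 0.65·0.0172 + 0.3·0.3302; P(aggressive) ≈ 0.5968, P(balanced) ≈ 0.0409, P(conservative) ≈ 0.3623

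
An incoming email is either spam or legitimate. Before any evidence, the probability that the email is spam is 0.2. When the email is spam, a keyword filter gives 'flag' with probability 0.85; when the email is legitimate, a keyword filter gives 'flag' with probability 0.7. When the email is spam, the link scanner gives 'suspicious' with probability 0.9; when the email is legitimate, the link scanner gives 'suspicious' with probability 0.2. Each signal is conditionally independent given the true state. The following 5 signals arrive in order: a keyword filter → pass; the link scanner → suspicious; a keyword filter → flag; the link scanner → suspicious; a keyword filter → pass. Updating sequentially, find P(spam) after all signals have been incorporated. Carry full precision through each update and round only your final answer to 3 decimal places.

0.606

After a keyword filter='pass': P(spam) = 0.15·0.2000 / (0.15·0.2000 + 0.3·0.8000) ≈ 0.1111
After the link scanner='suspicious': P(spam) = 0.9·0.1111 / (0.9·0.1111 + 0.2·0.8889) ≈ 0.3600
After a keyword filter='flag': P(spam) = 0.85·0.3600 / (0.85·0.3600 + 0.7·0.6400) ≈ 0.4058
After the link scanner='suspicious': P(spam) = 0.9·0.4058 / (0.9·0.4058 + 0.2·0.5942) ≈ 0.7545
After a keyword filter='pass': P(spam) = 0.15·0.7545 / (0.15·0.7545 + 0.3·0.2455) ≈ 0.6058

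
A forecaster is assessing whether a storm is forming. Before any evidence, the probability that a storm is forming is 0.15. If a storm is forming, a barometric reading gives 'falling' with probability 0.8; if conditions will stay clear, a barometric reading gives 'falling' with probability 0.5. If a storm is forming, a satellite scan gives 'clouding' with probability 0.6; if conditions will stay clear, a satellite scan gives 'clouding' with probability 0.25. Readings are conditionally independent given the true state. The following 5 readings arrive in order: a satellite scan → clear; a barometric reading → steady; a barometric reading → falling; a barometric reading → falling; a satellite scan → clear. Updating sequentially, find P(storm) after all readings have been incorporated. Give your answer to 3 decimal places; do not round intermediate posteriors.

0.049

After a satellite scan='clear': P(storm) = 0.4·0.1500 / (0.4·0.1500 + 0.75·0.8500) ≈ 0.0860
After a barometric reading='steady': P(storm) = 0.2·0.0860 / (0.2·0.0860 + 0.5·0.9140) ≈ 0.0363
After a barometric reading='falling': P(storm) = 0.8·0.0363 / (0.8·0.0363 + 0.5·0.9637) ≈ 0.0568
After a barometric reading='falling': P(storm) = 0.8·0.0568 / (0.8·0.0568 + 0.5·0.9432) ≈ 0.0879
After a satellite scan='clear': P(storm) = 0.4·0.0879 / (0.4·0.0879 + 0.75·0.9121) ≈ 0.0489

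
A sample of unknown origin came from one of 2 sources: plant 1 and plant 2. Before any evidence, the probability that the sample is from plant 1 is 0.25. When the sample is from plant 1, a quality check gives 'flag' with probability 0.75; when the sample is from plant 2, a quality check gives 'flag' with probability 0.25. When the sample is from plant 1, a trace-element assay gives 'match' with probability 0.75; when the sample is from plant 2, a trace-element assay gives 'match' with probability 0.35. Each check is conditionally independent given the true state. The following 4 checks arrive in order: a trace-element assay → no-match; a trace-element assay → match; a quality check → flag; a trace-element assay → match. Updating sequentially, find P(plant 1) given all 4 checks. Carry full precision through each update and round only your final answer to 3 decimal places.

After a trace-element assay='no-match': P(plant 1) = 0.25·0.2500 / (0.25·0.2500 + 0.65·0.7500) ≈ 0.1136
After a trace-element assay='match': P(plant 1) = 0.75·0.1136 / (0.75·0.1136 + 0.35·0.8864) ≈ 0.2155
After a quality check='flag': P(plant 1) = 0.75·0.2155 / (0.75·0.2155 + 0.25·0.7845) ≈ 0.4518
After a trace-element assay='match': P(plant 1) = 0.75·0.4518 / (0.75·0.4518 + 0.35·0.5482) ≈ 0.6385

0.638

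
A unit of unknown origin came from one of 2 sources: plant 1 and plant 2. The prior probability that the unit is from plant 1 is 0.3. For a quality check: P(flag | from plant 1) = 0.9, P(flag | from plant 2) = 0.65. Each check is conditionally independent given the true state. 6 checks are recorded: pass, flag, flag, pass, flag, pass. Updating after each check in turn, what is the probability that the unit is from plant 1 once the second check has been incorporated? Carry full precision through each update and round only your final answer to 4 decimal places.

After 'pass': P(plant 1) = 0.1·0.3000 / (0.1·0.3000 + 0.35·0.7000) ≈ 0.1091
After 'flag': P(plant 1) = 0.9·0.1091 / (0.9·0.1091 + 0.65·0.8909) ≈ 0.1450

0.1450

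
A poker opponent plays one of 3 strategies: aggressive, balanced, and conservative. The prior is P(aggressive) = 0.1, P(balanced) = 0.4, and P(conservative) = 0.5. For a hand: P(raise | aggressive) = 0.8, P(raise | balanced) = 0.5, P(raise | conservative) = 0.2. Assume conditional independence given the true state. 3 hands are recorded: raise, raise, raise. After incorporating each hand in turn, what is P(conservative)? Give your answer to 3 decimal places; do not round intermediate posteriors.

After 'raise': normaliser = 0.8·0.1000 + 0.5·0.4000 + 0.2·0.5000; P(aggressive) ≈ 0.2105, P(balanced) ≈ 0.5263, P(conservative) ≈ 0.2632
After 'raise': normaliser = 0.8·0.2105 + 0.5·0.5263 + 0.2·0.2632; P(aggressive) ≈ 0.3478, P(balanced) ≈ 0.5435, P(conservative) ≈ 0.1087
After 'raise': normaliser = 0.8·0.3478 + 0.5·0.5435 + 0.2·0.1087; P(aggressive) ≈ 0.4867, P(balanced) ≈ 0.4753, P(conservative) ≈ 0.0380

0.038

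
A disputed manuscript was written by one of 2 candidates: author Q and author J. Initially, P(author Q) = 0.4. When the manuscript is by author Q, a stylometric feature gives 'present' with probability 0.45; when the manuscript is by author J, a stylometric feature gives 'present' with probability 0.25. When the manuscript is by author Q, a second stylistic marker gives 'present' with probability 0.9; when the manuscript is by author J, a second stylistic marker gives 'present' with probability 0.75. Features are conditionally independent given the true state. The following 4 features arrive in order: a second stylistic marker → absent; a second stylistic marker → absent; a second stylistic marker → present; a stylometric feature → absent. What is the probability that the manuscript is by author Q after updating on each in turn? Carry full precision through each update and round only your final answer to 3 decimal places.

After a second stylistic marker='absent': P(author Q) = 0.1·0.4000 / (0.1·0.4000 + 0.25·0.6000) ≈ 0.2105
After a second stylistic marker='absent': P(author Q) = 0.1·0.2105 / (0.1·0.2105 + 0.25·0.7895) ≈ 0.0964
After a second stylistic marker='present': P(author Q) = 0.9·0.0964 / (0.9·0.0964 + 0.75·0.9036) ≈ 0.1135
After a stylometric feature='absent': P(author Q) = 0.55·0.1135 / (0.55·0.1135 + 0.75·0.8865) ≈ 0.0858

0.086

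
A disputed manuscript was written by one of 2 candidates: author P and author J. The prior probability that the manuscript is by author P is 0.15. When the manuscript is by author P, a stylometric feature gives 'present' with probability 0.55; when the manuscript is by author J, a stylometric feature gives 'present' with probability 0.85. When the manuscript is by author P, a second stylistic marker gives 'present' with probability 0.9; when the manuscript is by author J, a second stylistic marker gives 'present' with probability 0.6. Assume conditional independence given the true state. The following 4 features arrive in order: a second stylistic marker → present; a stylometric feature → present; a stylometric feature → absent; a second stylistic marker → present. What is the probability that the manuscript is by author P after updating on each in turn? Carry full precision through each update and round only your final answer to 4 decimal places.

0.4353

Each posterior becomes the prior for the next update.
After a second stylistic marker='present': P(author P) = 0.9·0.1500 / (0.9·0.1500 + 0.6·0.8500) ≈ 0.2093
After a stylometric feature='present': P(author P) = 0.55·0.2093 / (0.55·0.2093 + 0.85·0.7907) ≈ 0.1462
After a stylometric feature='absent': P(author P) = 0.45·0.1462 / (0.45·0.1462 + 0.15·0.8538) ≈ 0.3394
After a second stylistic marker='present': P(author P) = 0.9·0.3394 / (0.9·0.3394 + 0.6·0.6606) ≈ 0.4353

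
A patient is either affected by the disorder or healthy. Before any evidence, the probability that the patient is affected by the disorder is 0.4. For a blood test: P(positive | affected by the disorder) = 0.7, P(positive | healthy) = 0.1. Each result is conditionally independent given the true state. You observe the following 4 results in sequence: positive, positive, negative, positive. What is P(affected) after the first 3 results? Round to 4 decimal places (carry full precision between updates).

0.9159

After 'positive': P(affected) = 0.7·0.4000 / (0.7·0.4000 + 0.1·0.6000) ≈ 0.8235
After 'positive': P(affected) = 0.7·0.8235 / (0.7·0.8235 + 0.1·0.1765) ≈ 0.9703
After 'negative': P(affected) = 0.3·0.9703 / (0.3·0.9703 + 0.9·0.0297) ≈ 0.9159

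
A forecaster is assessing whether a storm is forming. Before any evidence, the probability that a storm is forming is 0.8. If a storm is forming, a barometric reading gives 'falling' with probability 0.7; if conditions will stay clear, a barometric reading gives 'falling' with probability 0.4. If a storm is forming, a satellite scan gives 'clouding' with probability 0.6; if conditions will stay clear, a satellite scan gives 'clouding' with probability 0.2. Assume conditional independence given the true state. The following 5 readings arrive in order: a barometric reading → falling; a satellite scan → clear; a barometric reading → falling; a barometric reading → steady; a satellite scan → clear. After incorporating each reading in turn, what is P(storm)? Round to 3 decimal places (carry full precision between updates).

0.605

Each posterior becomes the prior for the next update.
After a barometric reading='falling': P(storm) = 0.7·0.8000 / (0.7·0.8000 + 0.4·0.2000) ≈ 0.8750
After a satellite scan='clear': P(storm) = 0.4·0.8750 / (0.4·0.8750 + 0.8·0.1250) ≈ 0.7778
After a barometric reading='falling': P(storm) = 0.7·0.7778 / (0.7·0.7778 + 0.4·0.2222) ≈ 0.8596
After a barometric reading='steady': P(storm) = 0.3·0.8596 / (0.3·0.8596 + 0.6·0.1404) ≈ 0.7538
After a satellite scan='clear': P(storm) = 0.4·0.7538 / (0.4·0.7538 + 0.8·0.2462) ≈ 0.6049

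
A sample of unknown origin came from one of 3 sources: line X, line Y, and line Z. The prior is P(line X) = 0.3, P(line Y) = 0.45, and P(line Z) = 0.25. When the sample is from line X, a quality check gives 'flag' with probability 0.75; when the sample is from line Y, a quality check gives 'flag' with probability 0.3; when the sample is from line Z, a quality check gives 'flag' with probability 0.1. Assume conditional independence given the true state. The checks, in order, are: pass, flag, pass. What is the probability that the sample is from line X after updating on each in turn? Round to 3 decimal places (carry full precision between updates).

After 'pass': normaliser = 0.25·0.3000 + 0.7·0.4500 + 0.9·0.2500; P(line X) ≈ 0.1220, P(line Y) ≈ 0.5122, P(line Z) ≈ 0.3659
After 'flag': normaliser = 0.75·0.1220 + 0.3·0.5122 + 0.1·0.3659; P(line X) ≈ 0.3247, P(line Y) ≈ 0.5455, P(line Z) ≈ 0.1299
After 'pass': normaliser = 0.25·0.3247 + 0.7·0.5455 + 0.9·0.1299; P(line X) ≈ 0.1400, P(line Y) ≈ 0.6585, P(line Z) ≈ 0.2016

0.140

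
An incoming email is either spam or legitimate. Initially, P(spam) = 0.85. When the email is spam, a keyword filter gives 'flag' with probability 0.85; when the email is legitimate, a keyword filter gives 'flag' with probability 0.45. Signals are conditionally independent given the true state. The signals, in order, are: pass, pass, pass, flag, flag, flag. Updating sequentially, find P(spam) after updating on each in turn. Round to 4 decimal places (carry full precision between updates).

0.4365

After 'pass': P(spam) = 0.15·0.8500 / (0.15·0.8500 + 0.55·0.1500) ≈ 0.6071
After 'pass': P(spam) = 0.15·0.6071 / (0.15·0.6071 + 0.55·0.3929) ≈ 0.2965
After 'pass': P(spam) = 0.15·0.2965 / (0.15·0.2965 + 0.55·0.7035) ≈ 0.1031
After 'flag': P(spam) = 0.85·0.1031 / (0.85·0.1031 + 0.45·0.8969) ≈ 0.1784
After 'flag': P(spam) = 0.85·0.1784 / (0.85·0.1784 + 0.45·0.8216) ≈ 0.2908
After 'flag': P(spam) = 0.85·0.2908 / (0.85·0.2908 + 0.45·0.7092) ≈ 0.4365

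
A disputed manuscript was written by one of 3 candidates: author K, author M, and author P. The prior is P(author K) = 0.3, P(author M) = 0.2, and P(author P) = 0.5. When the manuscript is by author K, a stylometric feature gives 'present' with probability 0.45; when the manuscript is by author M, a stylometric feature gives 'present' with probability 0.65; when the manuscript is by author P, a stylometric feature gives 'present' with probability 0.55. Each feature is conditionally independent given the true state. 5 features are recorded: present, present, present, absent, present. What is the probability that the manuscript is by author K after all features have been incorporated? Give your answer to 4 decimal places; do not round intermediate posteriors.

After 'present': normaliser = 0.45·0.3000 + 0.65·0.2000 + 0.55·0.5000; P(author K) ≈ 0.2500, P(author M) ≈ 0.2407, P(author P) ≈ 0.5093
After 'present': normaliser = 0.45·0.2500 + 0.65·0.2407 + 0.55·0.5093; P(author K) ≈ 0.2049, P(author M) ≈ 0.2850, P(author P) ≈ 0.5101
After 'present': normaliser = 0.45·0.2049 + 0.65·0.2850 + 0.55·0.5101; P(author K) ≈ 0.1652, P(author M) ≈ 0.3320, P(author P) ≈ 0.5028
After 'absent': normaliser = 0.55·0.1652 + 0.35·0.3320 + 0.45·0.5028; P(author K) ≈ 0.2097, P(author M) ≈ 0.2681, P(author P) ≈ 0.5221
After 'present': normaliser = 0.45·0.2097 + 0.65·0.2681 + 0.55·0.5221; P(author K) ≈ 0.1698, P(author M) ≈ 0.3136, P(author P) ≈ 0.5167

0.1698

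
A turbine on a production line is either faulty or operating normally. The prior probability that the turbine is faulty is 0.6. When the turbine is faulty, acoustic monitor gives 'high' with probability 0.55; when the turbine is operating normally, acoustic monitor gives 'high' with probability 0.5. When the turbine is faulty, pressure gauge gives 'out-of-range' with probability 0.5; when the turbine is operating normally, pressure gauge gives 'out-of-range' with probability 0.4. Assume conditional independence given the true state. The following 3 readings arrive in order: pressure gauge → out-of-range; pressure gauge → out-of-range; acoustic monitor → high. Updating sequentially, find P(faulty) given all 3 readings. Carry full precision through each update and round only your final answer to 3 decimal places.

After pressure gauge='out-of-range': P(faulty) = 0.5·0.6000 / (0.5·0.6000 + 0.4·0.4000) ≈ 0.6522
After pressure gauge='out-of-range': P(faulty) = 0.5·0.6522 / (0.5·0.6522 + 0.4·0.3478) ≈ 0.7009
After acoustic monitor='high': P(faulty) = 0.55·0.7009 / (0.55·0.7009 + 0.5·0.2991) ≈ 0.7205

0.721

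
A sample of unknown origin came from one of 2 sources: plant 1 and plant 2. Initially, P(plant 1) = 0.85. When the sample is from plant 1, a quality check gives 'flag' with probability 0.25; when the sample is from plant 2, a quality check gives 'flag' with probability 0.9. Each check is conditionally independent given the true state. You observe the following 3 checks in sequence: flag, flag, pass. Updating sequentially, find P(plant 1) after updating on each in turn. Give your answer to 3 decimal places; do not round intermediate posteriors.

0.766

Apply Bayes' rule sequentially, carrying P(plant 1) forward.
After 'flag': P(plant 1) = 0.25·0.8500 / (0.25·0.8500 + 0.9·0.1500) ≈ 0.6115
After 'flag': P(plant 1) = 0.25·0.6115 / (0.25·0.6115 + 0.9·0.3885) ≈ 0.3042
After 'pass': P(plant 1) = 0.75·0.3042 / (0.75·0.3042 + 0.1·0.6958) ≈ 0.7663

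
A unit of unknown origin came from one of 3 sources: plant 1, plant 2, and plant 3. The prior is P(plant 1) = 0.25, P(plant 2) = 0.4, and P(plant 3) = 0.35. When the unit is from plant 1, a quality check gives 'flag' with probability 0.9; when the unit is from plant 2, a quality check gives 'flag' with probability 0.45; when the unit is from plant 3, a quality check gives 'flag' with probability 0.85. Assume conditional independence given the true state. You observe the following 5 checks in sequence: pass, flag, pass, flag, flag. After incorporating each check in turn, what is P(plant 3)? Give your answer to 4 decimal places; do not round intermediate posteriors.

Apply Bayes' rule sequentially, carrying P(plant 3) forward.
After 'pass': normaliser = 0.1·0.2500 + 0.55·0.4000 + 0.15·0.3500; P(plant 1) ≈ 0.0840, P(plant 2) ≈ 0.7395, P(plant 3) ≈ 0.1765
After 'flag': normaliser = 0.9·0.0840 + 0.45·0.7395 + 0.85·0.1765; P(plant 1) ≈ 0.1354, P(plant 2) ≈ 0.5959, P(plant 3) ≈ 0.2686
After 'pass': normaliser = 0.1·0.1354 + 0.55·0.5959 + 0.15·0.2686; P(plant 1) ≈ 0.0355, P(plant 2) ≈ 0.8589, P(plant 3) ≈ 0.1056
After 'flag': normaliser = 0.9·0.0355 + 0.45·0.8589 + 0.85·0.1056; P(plant 1) ≈ 0.0629, P(plant 2) ≈ 0.7605, P(plant 3) ≈ 0.1766
After 'flag': normaliser = 0.9·0.0629 + 0.45·0.7605 + 0.85·0.1766; P(plant 1) ≈ 0.1031, P(plant 2) ≈ 0.6235, P(plant 3) ≈ 0.2735

0.2735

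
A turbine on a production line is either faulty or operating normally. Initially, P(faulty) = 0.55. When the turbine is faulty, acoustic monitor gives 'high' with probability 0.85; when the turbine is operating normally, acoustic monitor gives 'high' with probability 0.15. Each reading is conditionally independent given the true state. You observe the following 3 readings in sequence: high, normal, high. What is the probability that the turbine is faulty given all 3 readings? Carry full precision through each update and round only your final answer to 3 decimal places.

0.874

After 'high': P(faulty) = 0.85·0.5500 / (0.85·0.5500 + 0.15·0.4500) ≈ 0.8738
After 'normal': P(faulty) = 0.15·0.8738 / (0.15·0.8738 + 0.85·0.1262) ≈ 0.5500
After 'high': P(faulty) = 0.85·0.5500 / (0.85·0.5500 + 0.15·0.4500) ≈ 0.8738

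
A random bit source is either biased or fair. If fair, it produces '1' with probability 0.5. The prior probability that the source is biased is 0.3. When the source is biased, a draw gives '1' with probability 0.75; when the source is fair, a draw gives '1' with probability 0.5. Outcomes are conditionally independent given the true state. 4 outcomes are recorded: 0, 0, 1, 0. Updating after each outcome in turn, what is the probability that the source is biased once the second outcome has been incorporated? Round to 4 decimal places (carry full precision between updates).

After '0': P(biased) = 0.25·0.3000 / (0.25·0.3000 + 0.5·0.7000) ≈ 0.1765
After '0': P(biased) = 0.25·0.1765 / (0.25·0.1765 + 0.5·0.8235) ≈ 0.0968

0.0968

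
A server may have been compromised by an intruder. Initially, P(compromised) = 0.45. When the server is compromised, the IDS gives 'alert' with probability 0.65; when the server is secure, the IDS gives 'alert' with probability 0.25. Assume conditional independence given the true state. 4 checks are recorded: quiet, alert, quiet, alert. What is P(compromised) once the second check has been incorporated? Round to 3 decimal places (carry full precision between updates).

0.498

After 'quiet': P(compromised) = 0.35·0.4500 / (0.35·0.4500 + 0.75·0.5500) ≈ 0.2763
After 'alert': P(compromised) = 0.65·0.2763 / (0.65·0.2763 + 0.25·0.7237) ≈ 0.4982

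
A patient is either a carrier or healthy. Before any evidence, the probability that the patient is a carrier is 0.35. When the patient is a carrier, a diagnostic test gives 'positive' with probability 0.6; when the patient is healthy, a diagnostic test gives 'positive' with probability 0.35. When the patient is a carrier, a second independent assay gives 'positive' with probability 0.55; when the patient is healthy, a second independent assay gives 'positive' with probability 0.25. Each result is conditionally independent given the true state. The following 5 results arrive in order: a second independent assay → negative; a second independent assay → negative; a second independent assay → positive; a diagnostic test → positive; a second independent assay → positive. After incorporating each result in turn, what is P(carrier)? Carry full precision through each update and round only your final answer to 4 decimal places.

Apply Bayes' rule sequentially, carrying P(carrier) forward.
After a second independent assay='negative': P(carrier) = 0.45·0.3500 / (0.45·0.3500 + 0.75·0.6500) ≈ 0.2442
After a second independent assay='negative': P(carrier) = 0.45·0.2442 / (0.45·0.2442 + 0.75·0.7558) ≈ 0.1624
After a second independent assay='positive': P(carrier) = 0.55·0.1624 / (0.55·0.1624 + 0.25·0.8376) ≈ 0.2990
After a diagnostic test='positive': P(carrier) = 0.6·0.2990 / (0.6·0.2990 + 0.35·0.7010) ≈ 0.4223
After a second independent assay='positive': P(carrier) = 0.55·0.4223 / (0.55·0.4223 + 0.25·0.5777) ≈ 0.6166

0.6166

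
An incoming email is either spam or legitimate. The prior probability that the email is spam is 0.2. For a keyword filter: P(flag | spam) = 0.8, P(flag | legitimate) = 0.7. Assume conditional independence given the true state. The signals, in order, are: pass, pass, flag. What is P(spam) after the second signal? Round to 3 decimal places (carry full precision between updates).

After 'pass': P(spam) = 0.2·0.2000 / (0.2·0.2000 + 0.3·0.8000) ≈ 0.1429
After 'pass': P(spam) = 0.2·0.1429 / (0.2·0.1429 + 0.3·0.8571) ≈ 0.1000

0.100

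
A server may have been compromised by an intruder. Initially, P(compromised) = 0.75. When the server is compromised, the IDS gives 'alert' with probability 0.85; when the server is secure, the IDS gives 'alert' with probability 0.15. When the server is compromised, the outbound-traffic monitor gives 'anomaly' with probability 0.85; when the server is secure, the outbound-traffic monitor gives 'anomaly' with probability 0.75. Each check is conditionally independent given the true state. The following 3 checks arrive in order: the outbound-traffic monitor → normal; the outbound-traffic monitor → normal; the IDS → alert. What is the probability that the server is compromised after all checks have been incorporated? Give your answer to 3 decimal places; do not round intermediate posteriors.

0.860

After the outbound-traffic monitor='normal': P(compromised) = 0.15·0.7500 / (0.15·0.7500 + 0.25·0.2500) ≈ 0.6429
After the outbound-traffic monitor='normal': P(compromised) = 0.15·0.6429 / (0.15·0.6429 + 0.25·0.3571) ≈ 0.5192
After the IDS='alert': P(compromised) = 0.85·0.5192 / (0.85·0.5192 + 0.15·0.4808) ≈ 0.8596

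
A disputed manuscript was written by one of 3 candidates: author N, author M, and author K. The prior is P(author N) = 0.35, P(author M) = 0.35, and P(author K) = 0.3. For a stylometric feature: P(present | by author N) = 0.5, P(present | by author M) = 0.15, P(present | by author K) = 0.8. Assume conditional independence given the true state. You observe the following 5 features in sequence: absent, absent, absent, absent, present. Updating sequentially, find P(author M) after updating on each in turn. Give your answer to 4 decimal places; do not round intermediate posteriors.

0.7077

Each posterior becomes the prior for the next update.
After 'absent': normaliser = 0.5·0.3500 + 0.85·0.3500 + 0.2·0.3000; P(author N) ≈ 0.3286, P(author M) ≈ 0.5587, P(author K) ≈ 0.1127
After 'absent': normaliser = 0.5·0.3286 + 0.85·0.5587 + 0.2·0.1127; P(author N) ≈ 0.2483, P(author M) ≈ 0.7176, P(author K) ≈ 0.0341
After 'absent': normaliser = 0.5·0.2483 + 0.85·0.7176 + 0.2·0.0341; P(author N) ≈ 0.1676, P(author M) ≈ 0.8232, P(author K) ≈ 0.0092
After 'absent': normaliser = 0.5·0.1676 + 0.85·0.8232 + 0.2·0.0092; P(author N) ≈ 0.1067, P(author M) ≈ 0.8910, P(author K) ≈ 0.0023
After 'present': normaliser = 0.5·0.1067 + 0.15·0.8910 + 0.8·0.0023; P(author N) ≈ 0.2824, P(author M) ≈ 0.7077, P(author K) ≈ 0.0099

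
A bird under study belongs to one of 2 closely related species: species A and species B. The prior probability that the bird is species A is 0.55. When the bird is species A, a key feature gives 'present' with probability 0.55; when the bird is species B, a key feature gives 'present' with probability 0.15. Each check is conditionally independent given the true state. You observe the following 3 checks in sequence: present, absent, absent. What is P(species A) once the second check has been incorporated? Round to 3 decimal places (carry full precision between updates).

After 'present': P(species A) = 0.55·0.5500 / (0.55·0.5500 + 0.15·0.4500) ≈ 0.8176
After 'absent': P(species A) = 0.45·0.8176 / (0.45·0.8176 + 0.85·0.1824) ≈ 0.7035

0.703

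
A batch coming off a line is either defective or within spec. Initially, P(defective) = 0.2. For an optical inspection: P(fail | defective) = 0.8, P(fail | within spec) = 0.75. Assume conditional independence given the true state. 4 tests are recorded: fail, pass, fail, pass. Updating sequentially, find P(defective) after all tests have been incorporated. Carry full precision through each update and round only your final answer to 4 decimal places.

Apply Bayes' rule sequentially, carrying P(defective) forward.
After 'fail': P(defective) = 0.8·0.2000 / (0.8·0.2000 + 0.75·0.8000) ≈ 0.2105
After 'pass': P(defective) = 0.2·0.2105 / (0.2·0.2105 + 0.25·0.7895) ≈ 0.1758
After 'fail': P(defective) = 0.8·0.1758 / (0.8·0.1758 + 0.75·0.8242) ≈ 0.1854
After 'pass': P(defective) = 0.2·0.1854 / (0.2·0.1854 + 0.25·0.8146) ≈ 0.1540

0.1540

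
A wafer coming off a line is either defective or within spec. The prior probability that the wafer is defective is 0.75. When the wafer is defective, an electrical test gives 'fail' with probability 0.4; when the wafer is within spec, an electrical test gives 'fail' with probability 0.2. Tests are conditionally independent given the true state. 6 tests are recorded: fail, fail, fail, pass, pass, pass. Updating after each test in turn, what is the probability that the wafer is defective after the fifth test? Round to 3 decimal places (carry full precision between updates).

After 'fail': P(defective) = 0.4·0.7500 / (0.4·0.7500 + 0.2·0.2500) ≈ 0.8571
After 'fail': P(defective) = 0.4·0.8571 / (0.4·0.8571 + 0.2·0.1429) ≈ 0.9231
After 'fail': P(defective) = 0.4·0.9231 / (0.4·0.9231 + 0.2·0.0769) ≈ 0.9600
After 'pass': P(defective) = 0.6·0.9600 / (0.6·0.9600 + 0.8·0.0400) ≈ 0.9474
After 'pass': P(defective) = 0.6·0.9474 / (0.6·0.9474 + 0.8·0.0526) ≈ 0.9310

0.931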